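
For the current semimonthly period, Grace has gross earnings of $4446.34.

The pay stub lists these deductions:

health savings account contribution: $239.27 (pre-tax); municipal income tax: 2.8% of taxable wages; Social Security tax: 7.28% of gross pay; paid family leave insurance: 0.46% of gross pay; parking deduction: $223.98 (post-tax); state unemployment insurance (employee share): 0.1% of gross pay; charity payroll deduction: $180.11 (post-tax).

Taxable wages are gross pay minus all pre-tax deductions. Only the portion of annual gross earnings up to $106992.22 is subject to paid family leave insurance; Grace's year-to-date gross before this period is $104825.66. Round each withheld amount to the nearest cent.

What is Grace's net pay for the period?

$3347.07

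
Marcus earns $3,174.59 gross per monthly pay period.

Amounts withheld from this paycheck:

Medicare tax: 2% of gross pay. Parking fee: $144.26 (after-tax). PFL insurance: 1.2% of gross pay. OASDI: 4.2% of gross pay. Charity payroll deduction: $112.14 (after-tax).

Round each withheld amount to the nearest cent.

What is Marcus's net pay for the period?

PFL insurance: $3,174.59 × 0.012 = $38.10
OASDI: $3,174.59 × 0.042 = $133.33
Medicare tax: $3,174.59 × 0.02 = $63.49
Parking fee: $144.26
Charity payroll deduction: $112.14
Total deductions = $38.10 + $133.33 + $63.49 + $144.26 + $112.14 = $491.32
Net pay = $3,174.59 − $491.32 = $2,683.27

$2,683.27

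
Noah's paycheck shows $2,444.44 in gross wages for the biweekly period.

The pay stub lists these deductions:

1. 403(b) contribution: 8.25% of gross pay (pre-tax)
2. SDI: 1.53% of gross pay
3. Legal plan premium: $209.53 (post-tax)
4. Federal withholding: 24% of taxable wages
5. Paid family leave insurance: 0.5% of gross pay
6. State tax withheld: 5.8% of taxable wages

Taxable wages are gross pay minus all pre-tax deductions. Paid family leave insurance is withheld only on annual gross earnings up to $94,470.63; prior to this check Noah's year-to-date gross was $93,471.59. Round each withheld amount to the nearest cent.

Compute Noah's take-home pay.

$1,322.50

403(b) contribution: $2,444.44 × 0.0825 = $201.67
Taxable wages = $2,444.44 − $201.67 = $2,242.77
State tax withheld: $2,242.77 × 0.058 = $130.08
Federal withholding: $2,242.77 × 0.24 = $538.26
Paid family leave insurance: only $94,470.63 − $93,471.59 = $999.04 of this check is subject → $999.04 × 0.005 = $5.00
SDI: $2,444.44 × 0.0153 = $37.40
Legal plan premium: $209.53
Total deductions = $201.67 + $130.08 + $538.26 + $5.00 + $37.40 + $209.53 = $1,121.94
Net pay = $2,444.44 − $1,121.94 = $1,322.50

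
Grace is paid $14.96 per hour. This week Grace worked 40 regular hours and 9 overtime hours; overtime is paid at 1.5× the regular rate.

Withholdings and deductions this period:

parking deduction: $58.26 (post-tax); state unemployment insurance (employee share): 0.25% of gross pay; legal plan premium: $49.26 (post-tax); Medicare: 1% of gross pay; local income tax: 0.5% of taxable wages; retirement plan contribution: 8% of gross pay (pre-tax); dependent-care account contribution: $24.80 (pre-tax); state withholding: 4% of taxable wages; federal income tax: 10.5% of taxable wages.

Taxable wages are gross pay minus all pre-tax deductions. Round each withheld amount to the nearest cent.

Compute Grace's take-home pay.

$487.28

Regular pay: 40 × $14.96 = $598.40
Overtime pay: 9 × $14.96 × 1.5 = $201.96
Gross pay = $598.40 + $201.96 = $800.36
Retirement plan contribution: $800.36 × 0.08 = $64.03
Dependent-care account contribution: $24.80
Pre-tax total = $64.03 + $24.80 = $88.83
Taxable wages = $800.36 − $88.83 = $711.53
State withholding: $711.53 × 0.04 = $28.46
Federal income tax: $711.53 × 0.105 = $74.71
Local income tax: $711.53 × 0.005 = $3.56
Medicare: $800.36 × 0.01 = $8.00
State unemployment insurance (employee share): $800.36 × 0.0025 = $2.00
Legal plan premium: $49.26
Parking deduction: $58.26
Total deductions = $64.03 + $24.80 + $28.46 + $74.71 + $3.56 + $8.00 + $2.00 + $49.26 + $58.26 = $313.08
Net pay = $800.36 − $313.08 = $487.28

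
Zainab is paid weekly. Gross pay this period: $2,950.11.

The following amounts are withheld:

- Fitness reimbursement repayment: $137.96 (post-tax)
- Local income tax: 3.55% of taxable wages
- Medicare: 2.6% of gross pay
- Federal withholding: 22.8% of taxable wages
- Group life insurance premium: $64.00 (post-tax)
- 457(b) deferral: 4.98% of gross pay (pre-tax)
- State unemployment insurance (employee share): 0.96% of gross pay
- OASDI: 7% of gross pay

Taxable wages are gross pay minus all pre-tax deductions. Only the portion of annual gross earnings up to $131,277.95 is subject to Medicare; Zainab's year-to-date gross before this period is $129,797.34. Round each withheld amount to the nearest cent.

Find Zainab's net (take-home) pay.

$1,589.26

457(b) deferral: $2,950.11 × 0.0498 = $146.92
Taxable wages = $2,950.11 − $146.92 = $2,803.19
Federal withholding: $2,803.19 × 0.228 = $639.13
Local income tax: $2,803.19 × 0.0355 = $99.51
OASDI: $2,950.11 × 0.07 = $206.51
State unemployment insurance (employee share): $2,950.11 × 0.0096 = $28.32
Medicare: only $131,277.95 − $129,797.34 = $1,480.61 of this check is subject → $1,480.61 × 0.026 = $38.50
Group life insurance premium: $64.00
Fitness reimbursement repayment: $137.96
Total deductions = $146.92 + $639.13 + $99.51 + $206.51 + $28.32 + $38.50 + $64.00 + $137.96 = $1,360.85
Net pay = $2,950.11 − $1,360.85 = $1,589.26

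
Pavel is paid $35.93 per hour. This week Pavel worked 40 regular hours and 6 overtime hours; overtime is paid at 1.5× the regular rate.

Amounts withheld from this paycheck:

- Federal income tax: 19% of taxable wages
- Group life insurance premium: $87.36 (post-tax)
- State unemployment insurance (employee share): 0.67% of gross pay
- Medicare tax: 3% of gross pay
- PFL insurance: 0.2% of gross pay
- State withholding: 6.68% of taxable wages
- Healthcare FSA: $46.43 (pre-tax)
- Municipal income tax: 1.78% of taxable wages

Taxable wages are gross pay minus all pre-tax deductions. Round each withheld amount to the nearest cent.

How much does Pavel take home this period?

$1,087.94

Regular pay: 40 × $35.93 = $1,437.20
Overtime pay: 6 × $35.93 × 1.5 = $323.37
Gross pay = $1,437.20 + $323.37 = $1,760.57
Healthcare FSA: $46.43
Taxable wages = $1,760.57 − $46.43 = $1,714.14
Federal income tax: $1,714.14 × 0.19 = $325.69
State withholding: $1,714.14 × 0.0668 = $114.50
Municipal income tax: $1,714.14 × 0.0178 = $30.51
PFL insurance: $1,760.57 × 0.002 = $3.52
Medicare tax: $1,760.57 × 0.03 = $52.82
State unemployment insurance (employee share): $1,760.57 × 0.0067 = $11.80
Group life insurance premium: $87.36
Total deductions = $46.43 + $325.69 + $114.50 + $30.51 + $3.52 + $52.82 + $11.80 + $87.36 = $672.63
Net pay = $1,760.57 − $672.63 = $1,087.94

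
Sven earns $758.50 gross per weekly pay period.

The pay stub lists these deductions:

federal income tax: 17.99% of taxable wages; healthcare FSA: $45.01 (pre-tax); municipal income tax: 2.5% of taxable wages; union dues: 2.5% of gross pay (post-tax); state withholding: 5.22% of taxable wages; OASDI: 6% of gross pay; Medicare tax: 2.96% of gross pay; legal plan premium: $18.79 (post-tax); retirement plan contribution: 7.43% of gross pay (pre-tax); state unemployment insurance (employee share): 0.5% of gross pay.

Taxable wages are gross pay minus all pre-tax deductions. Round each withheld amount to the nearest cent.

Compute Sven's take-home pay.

Retirement plan contribution: $758.50 × 0.0743 = $56.36
Healthcare FSA: $45.01
Pre-tax total = $56.36 + $45.01 = $101.37
Taxable wages = $758.50 − $101.37 = $657.13
State withholding: $657.13 × 0.0522 = $34.30
Federal income tax: $657.13 × 0.1799 = $118.22
Municipal income tax: $657.13 × 0.025 = $16.43
OASDI: $758.50 × 0.06 = $45.51
Medicare tax: $758.50 × 0.0296 = $22.45
State unemployment insurance (employee share): $758.50 × 0.005 = $3.79
Union dues: $758.50 × 0.025 = $18.96
Legal plan premium: $18.79
Total deductions = $56.36 + $45.01 + $34.30 + $118.22 + $16.43 + $45.51 + $22.45 + $3.79 + $18.96 + $18.79 = $379.82
Net pay = $758.50 − $379.82 = $378.68

$378.68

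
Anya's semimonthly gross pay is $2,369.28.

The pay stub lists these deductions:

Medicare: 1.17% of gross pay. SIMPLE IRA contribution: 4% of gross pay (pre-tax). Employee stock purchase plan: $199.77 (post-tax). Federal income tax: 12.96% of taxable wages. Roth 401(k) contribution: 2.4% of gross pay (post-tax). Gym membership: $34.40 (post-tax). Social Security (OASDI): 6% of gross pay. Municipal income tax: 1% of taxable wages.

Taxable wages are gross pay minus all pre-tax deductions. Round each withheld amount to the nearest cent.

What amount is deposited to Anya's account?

$1,496.07

SIMPLE IRA contribution: $2,369.28 × 0.04 = $94.77
Taxable wages = $2,369.28 − $94.77 = $2,274.51
Municipal income tax: $2,274.51 × 0.01 = $22.75
Federal income tax: $2,274.51 × 0.1296 = $294.78
Social Security (OASDI): $2,369.28 × 0.06 = $142.16
Medicare: $2,369.28 × 0.0117 = $27.72
Roth 401(k) contribution: $2,369.28 × 0.024 = $56.86
Gym membership: $34.40
Employee stock purchase plan: $199.77
Total deductions = $94.77 + $22.75 + $294.78 + $142.16 + $27.72 + $56.86 + $34.40 + $199.77 = $873.21
Net pay = $2,369.28 − $873.21 = $1,496.07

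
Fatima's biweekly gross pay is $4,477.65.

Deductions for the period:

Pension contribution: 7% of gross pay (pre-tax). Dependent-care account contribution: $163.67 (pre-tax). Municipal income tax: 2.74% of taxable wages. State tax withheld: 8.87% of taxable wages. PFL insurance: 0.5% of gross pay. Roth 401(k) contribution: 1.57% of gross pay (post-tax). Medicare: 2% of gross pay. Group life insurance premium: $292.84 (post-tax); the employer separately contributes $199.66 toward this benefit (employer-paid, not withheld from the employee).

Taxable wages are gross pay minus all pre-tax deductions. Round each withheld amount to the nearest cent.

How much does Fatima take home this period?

$3,061.00

Pension contribution: $4,477.65 × 0.07 = $313.44
Dependent-care account contribution: $163.67
Pre-tax total = $313.44 + $163.67 = $477.11
Taxable wages = $4,477.65 − $477.11 = $4,000.54
Municipal income tax: $4,000.54 × 0.0274 = $109.61
State tax withheld: $4,000.54 × 0.0887 = $354.85
Medicare: $4,477.65 × 0.02 = $89.55
PFL insurance: $4,477.65 × 0.005 = $22.39
Roth 401(k) contribution: $4,477.65 × 0.0157 = $70.30
Group life insurance premium: $292.84
(Employer's $199.66 toward group life insurance premium is not withheld from the employee.)
Total deductions = $313.44 + $163.67 + $109.61 + $354.85 + $89.55 + $22.39 + $70.30 + $292.84 = $1,416.65
Net pay = $4,477.65 − $1,416.65 = $3,061.00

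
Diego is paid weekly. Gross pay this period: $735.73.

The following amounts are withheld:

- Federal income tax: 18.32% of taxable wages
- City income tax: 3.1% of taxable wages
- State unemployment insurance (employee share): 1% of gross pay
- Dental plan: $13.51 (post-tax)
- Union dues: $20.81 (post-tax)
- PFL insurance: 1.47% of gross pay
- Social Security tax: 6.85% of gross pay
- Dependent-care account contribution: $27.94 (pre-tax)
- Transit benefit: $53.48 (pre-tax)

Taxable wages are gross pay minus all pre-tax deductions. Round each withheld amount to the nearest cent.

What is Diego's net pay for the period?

Transit benefit: $53.48
Dependent-care account contribution: $27.94
Pre-tax total = $53.48 + $27.94 = $81.42
Taxable wages = $735.73 − $81.42 = $654.31
Federal income tax: $654.31 × 0.1832 = $119.87
City income tax: $654.31 × 0.031 = $20.28
PFL insurance: $735.73 × 0.0147 = $10.82
Social Security tax: $735.73 × 0.0685 = $50.40
State unemployment insurance (employee share): $735.73 × 0.01 = $7.36
Dental plan: $13.51
Union dues: $20.81
Total deductions = $53.48 + $27.94 + $119.87 + $20.28 + $10.82 + $50.40 + $7.36 + $13.51 + $20.81 = $324.47
Net pay = $735.73 − $324.47 = $411.26

$411.26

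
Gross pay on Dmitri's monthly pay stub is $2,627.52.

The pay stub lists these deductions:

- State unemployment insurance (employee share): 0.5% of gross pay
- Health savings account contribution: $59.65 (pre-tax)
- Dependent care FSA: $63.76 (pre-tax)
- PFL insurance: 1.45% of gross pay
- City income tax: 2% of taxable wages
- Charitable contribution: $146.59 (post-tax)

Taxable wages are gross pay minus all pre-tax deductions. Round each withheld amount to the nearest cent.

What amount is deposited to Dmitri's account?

Health savings account contribution: $59.65
Dependent care FSA: $63.76
Pre-tax total = $59.65 + $63.76 = $123.41
Taxable wages = $2,627.52 − $123.41 = $2,504.11
City income tax: $2,504.11 × 0.02 = $50.08
PFL insurance: $2,627.52 × 0.0145 = $38.10
State unemployment insurance (employee share): $2,627.52 × 0.005 = $13.14
Charitable contribution: $146.59
Total deductions = $59.65 + $63.76 + $50.08 + $38.10 + $13.14 + $146.59 = $371.32
Net pay = $2,627.52 − $371.32 = $2,256.20

$2,256.20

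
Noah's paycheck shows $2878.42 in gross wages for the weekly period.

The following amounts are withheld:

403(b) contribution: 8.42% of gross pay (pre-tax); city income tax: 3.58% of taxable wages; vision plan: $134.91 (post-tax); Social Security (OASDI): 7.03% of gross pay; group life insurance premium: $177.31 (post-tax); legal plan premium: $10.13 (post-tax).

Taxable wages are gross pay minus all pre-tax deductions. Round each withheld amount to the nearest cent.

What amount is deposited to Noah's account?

403(b) contribution: $2878.42 × 0.0842 = $242.36
Taxable wages = $2878.42 − $242.36 = $2636.06
City income tax: $2636.06 × 0.0358 = $94.37
Social Security (OASDI): $2878.42 × 0.0703 = $202.35
Group life insurance premium: $177.31
Legal plan premium: $10.13
Vision plan: $134.91
Total deductions = $242.36 + $94.37 + $202.35 + $177.31 + $10.13 + $134.91 = $861.43
Net pay = $2878.42 − $861.43 = $2016.99

$2016.99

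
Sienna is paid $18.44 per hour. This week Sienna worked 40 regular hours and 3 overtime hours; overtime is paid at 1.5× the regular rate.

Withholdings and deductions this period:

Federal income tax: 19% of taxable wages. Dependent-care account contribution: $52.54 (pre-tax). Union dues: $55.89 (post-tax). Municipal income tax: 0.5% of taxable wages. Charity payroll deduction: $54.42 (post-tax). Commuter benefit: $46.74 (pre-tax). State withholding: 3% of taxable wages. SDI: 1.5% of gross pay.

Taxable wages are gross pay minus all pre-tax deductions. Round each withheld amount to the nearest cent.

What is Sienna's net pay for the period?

Regular pay: 40 × $18.44 = $737.60
Overtime pay: 3 × $18.44 × 1.5 = $82.98
Gross pay = $737.60 + $82.98 = $820.58
Dependent-care account contribution: $52.54
Commuter benefit: $46.74
Pre-tax total = $52.54 + $46.74 = $99.28
Taxable wages = $820.58 − $99.28 = $721.30
State withholding: $721.30 × 0.03 = $21.64
Federal income tax: $721.30 × 0.19 = $137.05
Municipal income tax: $721.30 × 0.005 = $3.61
SDI: $820.58 × 0.015 = $12.31
Union dues: $55.89
Charity payroll deduction: $54.42
Total deductions = $52.54 + $46.74 + $21.64 + $137.05 + $3.61 + $12.31 + $55.89 + $54.42 = $384.20
Net pay = $820.58 − $384.20 = $436.38

$436.38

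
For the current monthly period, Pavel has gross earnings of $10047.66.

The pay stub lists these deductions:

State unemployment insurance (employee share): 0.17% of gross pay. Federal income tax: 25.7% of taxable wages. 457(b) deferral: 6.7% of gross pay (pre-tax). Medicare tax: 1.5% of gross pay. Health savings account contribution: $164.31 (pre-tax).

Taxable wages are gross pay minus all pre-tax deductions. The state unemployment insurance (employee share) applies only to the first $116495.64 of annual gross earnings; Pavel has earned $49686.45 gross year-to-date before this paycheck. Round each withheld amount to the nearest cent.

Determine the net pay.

Health savings account contribution: $164.31
457(b) deferral: $10047.66 × 0.067 = $673.19
Pre-tax total = $164.31 + $673.19 = $837.50
Taxable wages = $10047.66 − $837.50 = $9210.16
Federal income tax: $9210.16 × 0.257 = $2367.01
Medicare tax: $10047.66 × 0.015 = $150.71
State unemployment insurance (employee share): cap not yet reached, full $10047.66 is subject → $10047.66 × 0.0017 = $17.08
Total deductions = $164.31 + $673.19 + $2367.01 + $150.71 + $17.08 = $3372.30
Net pay = $10047.66 − $3372.30 = $6675.36

$6675.36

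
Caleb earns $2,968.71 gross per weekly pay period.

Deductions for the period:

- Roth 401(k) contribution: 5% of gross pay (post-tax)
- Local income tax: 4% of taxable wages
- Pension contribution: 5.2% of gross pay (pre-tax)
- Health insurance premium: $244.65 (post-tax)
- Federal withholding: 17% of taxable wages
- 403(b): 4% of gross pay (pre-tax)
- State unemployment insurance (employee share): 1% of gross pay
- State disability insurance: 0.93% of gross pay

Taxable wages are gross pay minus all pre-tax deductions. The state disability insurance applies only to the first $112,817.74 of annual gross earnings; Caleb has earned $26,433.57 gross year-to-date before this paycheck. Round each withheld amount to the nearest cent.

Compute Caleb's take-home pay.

403(b): $2,968.71 × 0.04 = $118.75
Pension contribution: $2,968.71 × 0.052 = $154.37
Pre-tax total = $118.75 + $154.37 = $273.12
Taxable wages = $2,968.71 − $273.12 = $2,695.59
Local income tax: $2,695.59 × 0.04 = $107.82
Federal withholding: $2,695.59 × 0.17 = $458.25
State unemployment insurance (employee share): $2,968.71 × 0.01 = $29.69
State disability insurance: cap not yet reached, full $2,968.71 is subject → $2,968.71 × 0.0093 = $27.61
Health insurance premium: $244.65
Roth 401(k) contribution: $2,968.71 × 0.05 = $148.44
Total deductions = $118.75 + $154.37 + $107.82 + $458.25 + $29.69 + $27.61 + $244.65 + $148.44 = $1,289.58
Net pay = $2,968.71 − $1,289.58 = $1,679.13

$1,679.13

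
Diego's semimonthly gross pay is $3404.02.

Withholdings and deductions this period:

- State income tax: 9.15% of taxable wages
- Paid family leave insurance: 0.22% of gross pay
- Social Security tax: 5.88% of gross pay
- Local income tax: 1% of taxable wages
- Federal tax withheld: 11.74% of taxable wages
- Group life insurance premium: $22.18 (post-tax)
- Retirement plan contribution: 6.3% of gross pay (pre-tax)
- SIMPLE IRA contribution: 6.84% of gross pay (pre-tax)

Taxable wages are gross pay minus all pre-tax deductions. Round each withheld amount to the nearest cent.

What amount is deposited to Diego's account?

Retirement plan contribution: $3404.02 × 0.063 = $214.45
SIMPLE IRA contribution: $3404.02 × 0.0684 = $232.83
Pre-tax total = $214.45 + $232.83 = $447.28
Taxable wages = $3404.02 − $447.28 = $2956.74
Federal tax withheld: $2956.74 × 0.1174 = $347.12
Local income tax: $2956.74 × 0.01 = $29.57
State income tax: $2956.74 × 0.0915 = $270.54
Social Security tax: $3404.02 × 0.0588 = $200.16
Paid family leave insurance: $3404.02 × 0.0022 = $7.49
Group life insurance premium: $22.18
Total deductions = $214.45 + $232.83 + $347.12 + $29.57 + $270.54 + $200.16 + $7.49 + $22.18 = $1324.34
Net pay = $3404.02 − $1324.34 = $2079.68

$2079.68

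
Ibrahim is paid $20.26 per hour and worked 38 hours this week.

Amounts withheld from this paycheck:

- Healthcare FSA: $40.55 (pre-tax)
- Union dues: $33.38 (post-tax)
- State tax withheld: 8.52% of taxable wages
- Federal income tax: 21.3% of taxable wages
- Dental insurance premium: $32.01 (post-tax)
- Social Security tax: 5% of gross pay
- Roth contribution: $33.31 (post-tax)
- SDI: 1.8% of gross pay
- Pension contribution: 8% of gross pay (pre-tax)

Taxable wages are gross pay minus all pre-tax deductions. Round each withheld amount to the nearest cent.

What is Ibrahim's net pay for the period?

$317.57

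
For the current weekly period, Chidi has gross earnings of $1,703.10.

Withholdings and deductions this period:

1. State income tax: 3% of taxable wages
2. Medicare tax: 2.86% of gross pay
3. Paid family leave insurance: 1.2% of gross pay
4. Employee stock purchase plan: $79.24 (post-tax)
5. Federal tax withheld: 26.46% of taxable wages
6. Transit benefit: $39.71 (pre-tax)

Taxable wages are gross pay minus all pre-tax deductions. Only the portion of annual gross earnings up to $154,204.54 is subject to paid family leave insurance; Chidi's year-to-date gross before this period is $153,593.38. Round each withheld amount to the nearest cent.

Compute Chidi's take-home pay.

$1,038.08

Transit benefit: $39.71
Taxable wages = $1,703.10 − $39.71 = $1,663.39
Federal tax withheld: $1,663.39 × 0.2646 = $440.13
State income tax: $1,663.39 × 0.03 = $49.90
Medicare tax: $1,703.10 × 0.0286 = $48.71
Paid family leave insurance: only $154,204.54 − $153,593.38 = $611.16 of this check is subject → $611.16 × 0.012 = $7.33
Employee stock purchase plan: $79.24
Total deductions = $39.71 + $440.13 + $49.90 + $48.71 + $7.33 + $79.24 = $665.02
Net pay = $1,703.10 − $665.02 = $1,038.08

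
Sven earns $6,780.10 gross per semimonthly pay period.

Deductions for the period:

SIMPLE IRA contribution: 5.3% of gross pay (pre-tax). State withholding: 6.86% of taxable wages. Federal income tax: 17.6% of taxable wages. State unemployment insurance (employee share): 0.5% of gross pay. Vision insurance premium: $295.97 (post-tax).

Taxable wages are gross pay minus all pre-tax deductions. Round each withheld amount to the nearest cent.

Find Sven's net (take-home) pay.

$4,520.37

SIMPLE IRA contribution: $6,780.10 × 0.053 = $359.35
Taxable wages = $6,780.10 − $359.35 = $6,420.75
Federal income tax: $6,420.75 × 0.176 = $1,130.05
State withholding: $6,420.75 × 0.0686 = $440.46
State unemployment insurance (employee share): $6,780.10 × 0.005 = $33.90
Vision insurance premium: $295.97
Total deductions = $359.35 + $1,130.05 + $440.46 + $33.90 + $295.97 = $2,259.73
Net pay = $6,780.10 − $2,259.73 = $4,520.37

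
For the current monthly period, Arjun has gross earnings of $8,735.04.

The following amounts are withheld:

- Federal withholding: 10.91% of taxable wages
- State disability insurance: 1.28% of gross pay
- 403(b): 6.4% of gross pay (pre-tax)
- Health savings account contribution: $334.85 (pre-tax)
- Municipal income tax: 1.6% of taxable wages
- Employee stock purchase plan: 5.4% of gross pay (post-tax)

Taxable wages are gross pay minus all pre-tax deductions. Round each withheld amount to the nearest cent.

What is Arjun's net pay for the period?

$6,276.72

403(b): $8,735.04 × 0.064 = $559.04
Health savings account contribution: $334.85
Pre-tax total = $559.04 + $334.85 = $893.89
Taxable wages = $8,735.04 − $893.89 = $7,841.15
Municipal income tax: $7,841.15 × 0.016 = $125.46
Federal withholding: $7,841.15 × 0.1091 = $855.47
State disability insurance: $8,735.04 × 0.0128 = $111.81
Employee stock purchase plan: $8,735.04 × 0.054 = $471.69
Total deductions = $559.04 + $334.85 + $125.46 + $855.47 + $111.81 + $471.69 = $2,458.32
Net pay = $8,735.04 − $2,458.32 = $6,276.72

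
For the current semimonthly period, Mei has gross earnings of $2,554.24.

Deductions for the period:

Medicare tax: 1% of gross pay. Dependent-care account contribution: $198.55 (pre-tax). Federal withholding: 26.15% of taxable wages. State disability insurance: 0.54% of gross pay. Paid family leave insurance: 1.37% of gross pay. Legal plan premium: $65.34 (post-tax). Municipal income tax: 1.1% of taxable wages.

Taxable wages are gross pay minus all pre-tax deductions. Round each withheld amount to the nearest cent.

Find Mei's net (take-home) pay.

$1,574.11

Dependent-care account contribution: $198.55
Taxable wages = $2,554.24 − $198.55 = $2,355.69
Municipal income tax: $2,355.69 × 0.011 = $25.91
Federal withholding: $2,355.69 × 0.2615 = $616.01
Medicare tax: $2,554.24 × 0.01 = $25.54
State disability insurance: $2,554.24 × 0.0054 = $13.79
Paid family leave insurance: $2,554.24 × 0.0137 = $34.99
Legal plan premium: $65.34
Total deductions = $198.55 + $25.91 + $616.01 + $25.54 + $13.79 + $34.99 + $65.34 = $980.13
Net pay = $2,554.24 − $980.13 = $1,574.11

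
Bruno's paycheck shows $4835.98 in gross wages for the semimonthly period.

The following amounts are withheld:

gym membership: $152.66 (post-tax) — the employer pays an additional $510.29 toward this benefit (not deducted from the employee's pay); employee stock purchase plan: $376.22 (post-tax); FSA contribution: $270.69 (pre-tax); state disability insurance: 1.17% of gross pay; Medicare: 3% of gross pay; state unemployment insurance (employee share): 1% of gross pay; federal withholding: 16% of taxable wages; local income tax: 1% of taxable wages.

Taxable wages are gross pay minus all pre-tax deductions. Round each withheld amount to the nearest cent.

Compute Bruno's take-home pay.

FSA contribution: $270.69
Taxable wages = $4835.98 − $270.69 = $4565.29
Federal withholding: $4565.29 × 0.16 = $730.45
Local income tax: $4565.29 × 0.01 = $45.65
State unemployment insurance (employee share): $4835.98 × 0.01 = $48.36
State disability insurance: $4835.98 × 0.0117 = $56.58
Medicare: $4835.98 × 0.03 = $145.08
Employee stock purchase plan: $376.22
Gym membership: $152.66
(Employer's $510.29 toward gym membership is not withheld from the employee.)
Total deductions = $270.69 + $730.45 + $45.65 + $48.36 + $56.58 + $145.08 + $376.22 + $152.66 = $1825.69
Net pay = $4835.98 − $1825.69 = $3010.29

$3010.29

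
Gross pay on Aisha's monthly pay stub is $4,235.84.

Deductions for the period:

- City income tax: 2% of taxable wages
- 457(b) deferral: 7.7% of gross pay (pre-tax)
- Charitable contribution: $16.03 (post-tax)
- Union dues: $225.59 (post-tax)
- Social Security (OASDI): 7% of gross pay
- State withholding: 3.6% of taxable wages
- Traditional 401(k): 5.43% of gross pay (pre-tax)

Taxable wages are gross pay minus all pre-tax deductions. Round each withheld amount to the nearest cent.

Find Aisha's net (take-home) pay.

$2,935.48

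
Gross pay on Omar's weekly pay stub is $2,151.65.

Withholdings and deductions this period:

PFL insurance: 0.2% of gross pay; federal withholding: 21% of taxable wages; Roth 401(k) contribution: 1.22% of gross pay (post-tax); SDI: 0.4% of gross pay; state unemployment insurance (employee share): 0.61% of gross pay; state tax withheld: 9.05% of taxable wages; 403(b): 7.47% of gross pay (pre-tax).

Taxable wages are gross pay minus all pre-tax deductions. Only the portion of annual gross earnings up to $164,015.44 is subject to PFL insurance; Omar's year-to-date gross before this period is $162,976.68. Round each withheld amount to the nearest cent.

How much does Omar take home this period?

403(b): $2,151.65 × 0.0747 = $160.73
Taxable wages = $2,151.65 − $160.73 = $1,990.92
Federal withholding: $1,990.92 × 0.21 = $418.09
State tax withheld: $1,990.92 × 0.0905 = $180.18
State unemployment insurance (employee share): $2,151.65 × 0.0061 = $13.13
PFL insurance: only $164,015.44 − $162,976.68 = $1,038.76 of this check is subject → $1,038.76 × 0.002 = $2.08
SDI: $2,151.65 × 0.004 = $8.61
Roth 401(k) contribution: $2,151.65 × 0.0122 = $26.25
Total deductions = $160.73 + $418.09 + $180.18 + $13.13 + $2.08 + $8.61 + $26.25 = $809.07
Net pay = $2,151.65 − $809.07 = $1,342.58

$1,342.58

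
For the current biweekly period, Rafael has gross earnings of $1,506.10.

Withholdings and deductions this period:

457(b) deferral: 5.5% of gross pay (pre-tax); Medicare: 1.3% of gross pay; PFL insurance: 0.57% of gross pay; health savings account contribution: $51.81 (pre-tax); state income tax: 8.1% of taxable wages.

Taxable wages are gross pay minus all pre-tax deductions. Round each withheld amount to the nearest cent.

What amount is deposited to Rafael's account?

$1,232.20

457(b) deferral: $1,506.10 × 0.055 = $82.84
Health savings account contribution: $51.81
Pre-tax total = $82.84 + $51.81 = $134.65
Taxable wages = $1,506.10 − $134.65 = $1,371.45
State income tax: $1,371.45 × 0.081 = $111.09
Medicare: $1,506.10 × 0.013 = $19.58
PFL insurance: $1,506.10 × 0.0057 = $8.58
Total deductions = $82.84 + $51.81 + $111.09 + $19.58 + $8.58 = $273.90
Net pay = $1,506.10 − $273.90 = $1,232.20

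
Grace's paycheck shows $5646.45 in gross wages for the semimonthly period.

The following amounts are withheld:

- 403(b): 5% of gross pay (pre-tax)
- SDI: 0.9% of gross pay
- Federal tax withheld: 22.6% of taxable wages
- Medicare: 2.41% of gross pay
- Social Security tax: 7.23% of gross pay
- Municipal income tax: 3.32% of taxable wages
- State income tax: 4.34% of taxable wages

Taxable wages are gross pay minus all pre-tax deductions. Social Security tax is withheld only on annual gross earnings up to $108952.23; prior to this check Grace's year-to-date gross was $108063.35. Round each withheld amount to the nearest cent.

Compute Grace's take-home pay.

403(b): $5646.45 × 0.05 = $282.32
Taxable wages = $5646.45 − $282.32 = $5364.13
Federal tax withheld: $5364.13 × 0.226 = $1212.29
State income tax: $5364.13 × 0.0434 = $232.80
Municipal income tax: $5364.13 × 0.0332 = $178.09
SDI: $5646.45 × 0.009 = $50.82
Medicare: $5646.45 × 0.0241 = $136.08
Social Security tax: only $108952.23 − $108063.35 = $888.88 of this check is subject → $888.88 × 0.0723 = $64.27
Total deductions = $282.32 + $1212.29 + $232.80 + $178.09 + $50.82 + $136.08 + $64.27 = $2156.67
Net pay = $5646.45 − $2156.67 = $3489.78

$3489.78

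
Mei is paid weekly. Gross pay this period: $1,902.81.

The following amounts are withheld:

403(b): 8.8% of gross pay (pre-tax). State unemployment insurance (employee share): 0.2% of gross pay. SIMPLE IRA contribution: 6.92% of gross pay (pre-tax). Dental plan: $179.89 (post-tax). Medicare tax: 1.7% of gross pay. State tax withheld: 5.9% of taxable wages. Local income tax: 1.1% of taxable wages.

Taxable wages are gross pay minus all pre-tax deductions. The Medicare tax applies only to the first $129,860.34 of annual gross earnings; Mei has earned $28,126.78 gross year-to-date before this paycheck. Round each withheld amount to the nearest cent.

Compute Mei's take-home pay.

$1,275.38

403(b): $1,902.81 × 0.088 = $167.45
SIMPLE IRA contribution: $1,902.81 × 0.0692 = $131.67
Pre-tax total = $167.45 + $131.67 = $299.12
Taxable wages = $1,902.81 − $299.12 = $1,603.69
State tax withheld: $1,603.69 × 0.059 = $94.62
Local income tax: $1,603.69 × 0.011 = $17.64
State unemployment insurance (employee share): $1,902.81 × 0.002 = $3.81
Medicare tax: cap not yet reached, full $1,902.81 is subject → $1,902.81 × 0.017 = $32.35
Dental plan: $179.89
Total deductions = $167.45 + $131.67 + $94.62 + $17.64 + $3.81 + $32.35 + $179.89 = $627.43
Net pay = $1,902.81 − $627.43 = $1,275.38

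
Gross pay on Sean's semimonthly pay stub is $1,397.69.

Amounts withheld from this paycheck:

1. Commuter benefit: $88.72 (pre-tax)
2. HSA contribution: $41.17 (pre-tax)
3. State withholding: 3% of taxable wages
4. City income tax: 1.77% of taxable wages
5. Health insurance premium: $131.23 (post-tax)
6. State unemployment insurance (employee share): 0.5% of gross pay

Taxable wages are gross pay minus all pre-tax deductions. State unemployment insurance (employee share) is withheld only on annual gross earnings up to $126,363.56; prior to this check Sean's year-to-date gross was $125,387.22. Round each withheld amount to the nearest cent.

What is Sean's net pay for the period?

HSA contribution: $41.17
Commuter benefit: $88.72
Pre-tax total = $41.17 + $88.72 = $129.89
Taxable wages = $1,397.69 − $129.89 = $1,267.80
City income tax: $1,267.80 × 0.0177 = $22.44
State withholding: $1,267.80 × 0.03 = $38.03
State unemployment insurance (employee share): only $126,363.56 − $125,387.22 = $976.34 of this check is subject → $976.34 × 0.005 = $4.88
Health insurance premium: $131.23
Total deductions = $41.17 + $88.72 + $22.44 + $38.03 + $4.88 + $131.23 = $326.47
Net pay = $1,397.69 − $326.47 = $1,071.22

$1,071.22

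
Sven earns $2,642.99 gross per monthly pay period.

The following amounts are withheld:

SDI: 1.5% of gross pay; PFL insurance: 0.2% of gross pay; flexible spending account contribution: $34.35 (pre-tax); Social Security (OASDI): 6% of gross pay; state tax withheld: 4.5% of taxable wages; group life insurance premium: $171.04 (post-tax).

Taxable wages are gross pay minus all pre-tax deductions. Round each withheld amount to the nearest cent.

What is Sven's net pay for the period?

$2,116.70

Flexible spending account contribution: $34.35
Taxable wages = $2,642.99 − $34.35 = $2,608.64
State tax withheld: $2,608.64 × 0.045 = $117.39
SDI: $2,642.99 × 0.015 = $39.64
PFL insurance: $2,642.99 × 0.002 = $5.29
Social Security (OASDI): $2,642.99 × 0.06 = $158.58
Group life insurance premium: $171.04
Total deductions = $34.35 + $117.39 + $39.64 + $5.29 + $158.58 + $171.04 = $526.29
Net pay = $2,642.99 − $526.29 = $2,116.70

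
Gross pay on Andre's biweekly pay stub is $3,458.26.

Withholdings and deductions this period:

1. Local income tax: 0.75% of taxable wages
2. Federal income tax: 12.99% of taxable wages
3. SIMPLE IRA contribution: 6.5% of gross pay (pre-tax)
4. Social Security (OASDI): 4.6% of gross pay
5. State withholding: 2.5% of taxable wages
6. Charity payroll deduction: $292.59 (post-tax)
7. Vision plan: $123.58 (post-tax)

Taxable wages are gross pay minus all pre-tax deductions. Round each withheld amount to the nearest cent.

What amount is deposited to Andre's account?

$2,133.10

SIMPLE IRA contribution: $3,458.26 × 0.065 = $224.79
Taxable wages = $3,458.26 − $224.79 = $3,233.47
Local income tax: $3,233.47 × 0.0075 = $24.25
State withholding: $3,233.47 × 0.025 = $80.84
Federal income tax: $3,233.47 × 0.1299 = $420.03
Social Security (OASDI): $3,458.26 × 0.046 = $159.08
Charity payroll deduction: $292.59
Vision plan: $123.58
Total deductions = $224.79 + $24.25 + $80.84 + $420.03 + $159.08 + $292.59 + $123.58 = $1,325.16
Net pay = $3,458.26 − $1,325.16 = $2,133.10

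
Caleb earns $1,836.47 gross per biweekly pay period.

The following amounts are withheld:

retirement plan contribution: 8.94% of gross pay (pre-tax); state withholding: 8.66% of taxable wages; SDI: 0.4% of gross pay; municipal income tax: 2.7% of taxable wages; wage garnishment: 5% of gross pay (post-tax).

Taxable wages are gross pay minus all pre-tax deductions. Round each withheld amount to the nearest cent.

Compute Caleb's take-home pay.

Retirement plan contribution: $1,836.47 × 0.0894 = $164.18
Taxable wages = $1,836.47 − $164.18 = $1,672.29
State withholding: $1,672.29 × 0.0866 = $144.82
Municipal income tax: $1,672.29 × 0.027 = $45.15
SDI: $1,836.47 × 0.004 = $7.35
Wage garnishment: $1,836.47 × 0.05 = $91.82
Total deductions = $164.18 + $144.82 + $45.15 + $7.35 + $91.82 = $453.32
Net pay = $1,836.47 − $453.32 = $1,383.15

$1,383.15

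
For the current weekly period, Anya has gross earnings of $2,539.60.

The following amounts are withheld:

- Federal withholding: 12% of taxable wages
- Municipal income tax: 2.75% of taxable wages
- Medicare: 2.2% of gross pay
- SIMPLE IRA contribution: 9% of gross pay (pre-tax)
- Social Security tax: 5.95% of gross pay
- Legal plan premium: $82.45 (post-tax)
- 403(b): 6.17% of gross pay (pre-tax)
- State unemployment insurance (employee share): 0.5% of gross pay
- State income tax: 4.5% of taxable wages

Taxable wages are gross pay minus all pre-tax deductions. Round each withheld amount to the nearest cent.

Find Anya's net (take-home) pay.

403(b): $2,539.60 × 0.0617 = $156.69
SIMPLE IRA contribution: $2,539.60 × 0.09 = $228.56
Pre-tax total = $156.69 + $228.56 = $385.25
Taxable wages = $2,539.60 − $385.25 = $2,154.35
State income tax: $2,154.35 × 0.045 = $96.95
Municipal income tax: $2,154.35 × 0.0275 = $59.24
Federal withholding: $2,154.35 × 0.12 = $258.52
Social Security tax: $2,539.60 × 0.0595 = $151.11
Medicare: $2,539.60 × 0.022 = $55.87
State unemployment insurance (employee share): $2,539.60 × 0.005 = $12.70
Legal plan premium: $82.45
Total deductions = $156.69 + $228.56 + $96.95 + $59.24 + $258.52 + $151.11 + $55.87 + $12.70 + $82.45 = $1,102.09
Net pay = $2,539.60 − $1,102.09 = $1,437.51

$1,437.51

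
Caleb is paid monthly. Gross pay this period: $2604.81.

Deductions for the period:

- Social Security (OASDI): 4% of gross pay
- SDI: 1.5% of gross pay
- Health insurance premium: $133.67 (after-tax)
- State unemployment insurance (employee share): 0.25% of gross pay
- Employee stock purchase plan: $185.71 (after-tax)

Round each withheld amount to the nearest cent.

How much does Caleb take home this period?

$2135.66

SDI: $2604.81 × 0.015 = $39.07
State unemployment insurance (employee share): $2604.81 × 0.0025 = $6.51
Social Security (OASDI): $2604.81 × 0.04 = $104.19
Health insurance premium: $133.67
Employee stock purchase plan: $185.71
Total deductions = $39.07 + $6.51 + $104.19 + $133.67 + $185.71 = $469.15
Net pay = $2604.81 − $469.15 = $2135.66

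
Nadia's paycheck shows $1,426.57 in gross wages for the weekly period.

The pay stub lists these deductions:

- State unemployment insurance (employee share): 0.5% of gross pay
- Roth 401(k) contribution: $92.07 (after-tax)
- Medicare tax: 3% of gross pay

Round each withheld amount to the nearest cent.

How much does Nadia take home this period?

$1,284.57

State unemployment insurance (employee share): $1,426.57 × 0.005 = $7.13
Medicare tax: $1,426.57 × 0.03 = $42.80
Roth 401(k) contribution: $92.07
Total deductions = $7.13 + $42.80 + $92.07 = $142.00
Net pay = $1,426.57 − $142.00 = $1,284.57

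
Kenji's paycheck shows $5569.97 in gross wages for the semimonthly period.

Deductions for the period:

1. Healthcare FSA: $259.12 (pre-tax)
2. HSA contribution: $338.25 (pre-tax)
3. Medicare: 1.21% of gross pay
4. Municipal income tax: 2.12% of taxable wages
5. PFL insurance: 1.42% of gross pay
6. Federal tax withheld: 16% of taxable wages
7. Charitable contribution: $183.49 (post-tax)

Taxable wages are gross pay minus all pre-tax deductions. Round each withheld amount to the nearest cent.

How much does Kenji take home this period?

$3741.58

HSA contribution: $338.25
Healthcare FSA: $259.12
Pre-tax total = $338.25 + $259.12 = $597.37
Taxable wages = $5569.97 − $597.37 = $4972.60
Municipal income tax: $4972.60 × 0.0212 = $105.42
Federal tax withheld: $4972.60 × 0.16 = $795.62
PFL insurance: $5569.97 × 0.0142 = $79.09
Medicare: $5569.97 × 0.0121 = $67.40
Charitable contribution: $183.49
Total deductions = $338.25 + $259.12 + $105.42 + $795.62 + $79.09 + $67.40 + $183.49 = $1828.39
Net pay = $5569.97 − $1828.39 = $3741.58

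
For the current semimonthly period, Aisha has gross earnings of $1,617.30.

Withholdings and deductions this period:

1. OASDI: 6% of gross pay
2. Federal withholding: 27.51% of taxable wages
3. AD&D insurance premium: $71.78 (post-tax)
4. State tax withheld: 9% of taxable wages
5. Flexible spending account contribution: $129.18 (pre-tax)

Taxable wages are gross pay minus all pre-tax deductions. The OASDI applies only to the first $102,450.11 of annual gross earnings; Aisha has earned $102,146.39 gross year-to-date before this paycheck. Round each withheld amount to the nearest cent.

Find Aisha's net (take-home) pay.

$854.81

Flexible spending account contribution: $129.18
Taxable wages = $1,617.30 − $129.18 = $1,488.12
Federal withholding: $1,488.12 × 0.2751 = $409.38
State tax withheld: $1,488.12 × 0.09 = $133.93
OASDI: only $102,450.11 − $102,146.39 = $303.72 of this check is subject → $303.72 × 0.06 = $18.22
AD&D insurance premium: $71.78
Total deductions = $129.18 + $409.38 + $133.93 + $18.22 + $71.78 = $762.49
Net pay = $1,617.30 − $762.49 = $854.81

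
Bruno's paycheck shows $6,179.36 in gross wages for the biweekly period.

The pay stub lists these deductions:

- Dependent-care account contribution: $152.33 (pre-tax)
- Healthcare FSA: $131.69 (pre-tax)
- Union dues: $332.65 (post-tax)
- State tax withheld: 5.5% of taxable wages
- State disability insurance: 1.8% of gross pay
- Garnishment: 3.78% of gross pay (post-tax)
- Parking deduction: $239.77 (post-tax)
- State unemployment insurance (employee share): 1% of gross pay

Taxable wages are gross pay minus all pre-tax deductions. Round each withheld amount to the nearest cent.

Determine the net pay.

Dependent-care account contribution: $152.33
Healthcare FSA: $131.69
Pre-tax total = $152.33 + $131.69 = $284.02
Taxable wages = $6,179.36 − $284.02 = $5,895.34
State tax withheld: $5,895.34 × 0.055 = $324.24
State disability insurance: $6,179.36 × 0.018 = $111.23
State unemployment insurance (employee share): $6,179.36 × 0.01 = $61.79
Parking deduction: $239.77
Union dues: $332.65
Garnishment: $6,179.36 × 0.0378 = $233.58
Total deductions = $152.33 + $131.69 + $324.24 + $111.23 + $61.79 + $239.77 + $332.65 + $233.58 = $1,587.28
Net pay = $6,179.36 − $1,587.28 = $4,592.08

$4,592.08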